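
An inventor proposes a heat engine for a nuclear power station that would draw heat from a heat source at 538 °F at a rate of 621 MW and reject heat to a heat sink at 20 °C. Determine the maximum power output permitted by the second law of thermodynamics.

Ẇ_max ≈ 293 MW

T_H = 538 °F → (538 − 32) × 5/9 = 281.11 °C = 554.26 K.
T_C = 20 °C → 20 + 273.15 = 293.15 K.
By the Carnot theorem, η_max = 1 − T_C/T_H = 1 − 293.15/554.26 = 0.4711.
W_max = η_max · Q_H = 0.4711 × 621 = 293 MW.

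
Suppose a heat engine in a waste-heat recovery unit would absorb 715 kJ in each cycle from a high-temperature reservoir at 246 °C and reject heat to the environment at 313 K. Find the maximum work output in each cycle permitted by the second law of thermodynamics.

T_H = 246 °C → 246 + 273.15 = 519.15 K.
No engine can exceed the Carnot limit: η_max = 1 − T_C/T_H = 1 − 313.00/519.15 = 0.3971.
W_max = η_max · Q_H = 0.3971 × 715 = 283.9 kJ.

W_max ≈ 283.9 kJ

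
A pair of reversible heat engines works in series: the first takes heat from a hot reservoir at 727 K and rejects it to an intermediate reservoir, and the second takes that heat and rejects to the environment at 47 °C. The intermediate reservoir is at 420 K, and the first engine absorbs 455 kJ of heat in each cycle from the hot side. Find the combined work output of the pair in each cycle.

T_C = 47 °C → 47 + 273.15 = 320.15 K.
Two reversible stages in series are equivalent to a single Carnot engine between T_H and T_C, so η_total = 1 − T_C/T_H = 1 − 320.15/727.00 = 0.5596.
W_total = η_total · Q_H = 0.5596 × 455 = 255 kJ.

W_total ≈ 255 kJ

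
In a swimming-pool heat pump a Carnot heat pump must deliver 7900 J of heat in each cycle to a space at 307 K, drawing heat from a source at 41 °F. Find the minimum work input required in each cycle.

W_in ≈ 742 J

T_C = 41 °F → (41 − 32) × 5/9 = 5.00 °C = 278.15 K.
The Carnot heat-pump COP is COP_HP = T_H/(T_H − T_C) = 307.00/28.85 = 10.6412.
W = Q_H/COP_HP = 7900/10.6412 = 742 J.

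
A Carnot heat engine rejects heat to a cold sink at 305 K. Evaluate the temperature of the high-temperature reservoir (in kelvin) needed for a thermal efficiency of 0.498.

T_H ≈ 608 K

From η = 1 − T_C/T_H, solving for T_H gives T_H = T_C/(1 − η) = 305.00/(1 − 0.498) = 608 K.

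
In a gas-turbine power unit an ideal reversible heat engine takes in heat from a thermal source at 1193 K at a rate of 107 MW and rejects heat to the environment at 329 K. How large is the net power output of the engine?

The Carnot efficiency is η = 1 − T_C/T_H = 1 − 329.00/1193.00 = 0.7242.
W = η·Q_H = 0.7242 × 107 = 77.49 MW.

Ẇ ≈ 77.49 MW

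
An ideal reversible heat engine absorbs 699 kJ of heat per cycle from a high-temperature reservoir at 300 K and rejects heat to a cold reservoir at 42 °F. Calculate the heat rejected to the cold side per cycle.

T_C = 42 °F → (42 − 32) × 5/9 = 5.56 °C = 278.71 K.
Carnot efficiency: η = 1 − T_C/T_H = 1 − 278.71/300.00 = 0.0710.
For a reversible cycle Q_C/Q_H = T_C/T_H, so Q_C = 699 × 278.71/300.00 = 649 kJ.

Q_C ≈ 649 kJ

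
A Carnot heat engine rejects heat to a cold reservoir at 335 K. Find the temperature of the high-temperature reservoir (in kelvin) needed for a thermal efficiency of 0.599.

T_H ≈ 835 K

From η = 1 − T_C/T_H, solving for T_H gives T_H = T_C/(1 − η) = 335.00/(1 − 0.599) = 835 K.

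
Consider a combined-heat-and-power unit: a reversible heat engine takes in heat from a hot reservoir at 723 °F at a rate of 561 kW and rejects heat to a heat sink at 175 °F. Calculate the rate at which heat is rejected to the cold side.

Q̇_C ≈ 301 kW

T_H = 723 °F → (723 − 32) × 5/9 = 383.89 °C = 657.04 K.
T_C = 175 °F → (175 − 32) × 5/9 = 79.44 °C = 352.59 K.
The Carnot efficiency is η = 1 − T_C/T_H = 1 − 352.59/657.04 = 0.4634.
For a reversible cycle Q_C/Q_H = T_C/T_H, so Q_C = 561 × 352.59/657.04 = 301 kW.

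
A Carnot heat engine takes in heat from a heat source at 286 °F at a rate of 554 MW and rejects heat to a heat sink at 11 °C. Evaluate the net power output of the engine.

Ẇ ≈ 174 MW

T_H = 286 °F → (286 − 32) × 5/9 = 141.11 °C = 414.26 K.
T_C = 11 °C → 11 + 273.15 = 284.15 K.
Carnot efficiency: η = 1 − T_C/T_H = 1 − 284.15/414.26 = 0.3141.
W = η·Q_H = 0.3141 × 554 = 174 MW.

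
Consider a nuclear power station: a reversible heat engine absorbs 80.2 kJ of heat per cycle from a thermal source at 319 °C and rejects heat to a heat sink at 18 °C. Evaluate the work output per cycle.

T_H = 319 °C → 319 + 273.15 = 592.15 K.
T_C = 18 °C → 18 + 273.15 = 291.15 K.
Since the cycle is reversible, η = 1 − T_C/T_H = 1 − 291.15/592.15 = 0.5083.
W = η·Q_H = 0.5083 × 80.2 = 40.8 kJ.

W ≈ 40.8 kJ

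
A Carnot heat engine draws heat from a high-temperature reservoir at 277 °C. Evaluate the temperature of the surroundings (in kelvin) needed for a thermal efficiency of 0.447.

T_C ≈ 304 K

T_H = 277 °C → 277 + 273.15 = 550.15 K.
From η = 1 − T_C/T_H, T_C = T_H·(1 − η) = 550.15 × (1 − 0.447) = 304 K.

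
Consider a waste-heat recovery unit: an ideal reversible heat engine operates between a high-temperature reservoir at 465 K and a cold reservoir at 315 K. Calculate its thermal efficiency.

η ≈ 0.323

For a reversible engine, η = 1 − T_C/T_H = 1 − 315.00/465.00 = 0.323.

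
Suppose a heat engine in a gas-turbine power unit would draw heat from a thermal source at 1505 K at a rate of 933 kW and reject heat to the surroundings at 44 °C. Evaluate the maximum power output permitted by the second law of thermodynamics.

T_C = 44 °C → 44 + 273.15 = 317.15 K.
No engine can exceed the Carnot limit: η_max = 1 − T_C/T_H = 1 − 317.15/1505.00 = 0.7893.
W_max = η_max · Q_H = 0.7893 × 933 = 736.4 kW.

Ẇ_max ≈ 736.4 kW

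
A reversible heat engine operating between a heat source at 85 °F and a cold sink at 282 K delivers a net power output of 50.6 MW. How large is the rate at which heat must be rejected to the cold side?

T_H = 85 °F → (85 − 32) × 5/9 = 29.44 °C = 302.59 K.
For a reversible engine, η = 1 − T_C/T_H = 1 − 282.00/302.59 = 0.0681.
Since Q_C/Q_H = T_C/T_H and Q_H = W/η, Q_C = W·T_C/(T_H − T_C) = 50.6 × 282.00/20.59 = 692.9 MW.

Q̇_C ≈ 692.9 MW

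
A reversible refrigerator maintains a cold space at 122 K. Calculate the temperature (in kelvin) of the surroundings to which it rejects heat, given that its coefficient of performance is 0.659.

T_H ≈ 307.1 K

COP_R = T_C/(T_H − T_C) ⇒ T_H = T_C·(1 + 1/COP_R) = 122.00 × (1 + 1/0.659) = 307.1 K.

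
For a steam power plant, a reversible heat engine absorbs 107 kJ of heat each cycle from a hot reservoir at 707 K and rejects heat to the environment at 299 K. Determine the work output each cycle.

W ≈ 61.7 kJ

Since the cycle is reversible, η = 1 − T_C/T_H = 1 − 299.00/707.00 = 0.5771.
W = η·Q_H = 0.5771 × 107 = 61.7 kJ.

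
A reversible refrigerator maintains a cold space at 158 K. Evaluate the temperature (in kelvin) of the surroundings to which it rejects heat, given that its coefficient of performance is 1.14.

COP_R = T_C/(T_H − T_C) ⇒ T_H = T_C·(1 + 1/COP_R) = 158.00 × (1 + 1/1.14) = 296.6 K.

T_H ≈ 296.6 K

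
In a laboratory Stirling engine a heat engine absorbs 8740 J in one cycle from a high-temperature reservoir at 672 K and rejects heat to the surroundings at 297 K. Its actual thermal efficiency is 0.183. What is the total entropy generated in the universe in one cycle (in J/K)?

ΔS_univ ≈ 11.04 J/K

W = η·Q_H = 0.183 × 8740 = 1599 J, so Q_C = Q_H − W = 7141 J.
Reservoir entropy changes: ΔS_H = −Q_H/T_H = −8740/672.00 = -13.01 J/K and ΔS_C = +Q_C/T_C = 7141/297.00 = 24.04 J/K.
ΔS_univ = −Q_H/T_H + Q_C/T_C = 11.04 J/K (> 0, since η = 0.183 < η_Carnot = 0.558).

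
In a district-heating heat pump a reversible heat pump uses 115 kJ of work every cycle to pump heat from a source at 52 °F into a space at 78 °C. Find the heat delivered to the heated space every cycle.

T_H = 78 °C → 78 + 273.15 = 351.15 K.
T_C = 52 °F → (52 − 32) × 5/9 = 11.11 °C = 284.26 K.
The Carnot heat-pump COP is COP_HP = T_H/(T_H − T_C) = 351.15/66.89 = 5.2498.
Q_H = COP_HP · W = 5.2498 × 115 = 604 kJ.

Q_H ≈ 604 kJ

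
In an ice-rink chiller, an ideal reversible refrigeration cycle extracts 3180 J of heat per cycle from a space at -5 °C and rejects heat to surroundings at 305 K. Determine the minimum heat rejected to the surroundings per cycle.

T_C = -5 °C → -5 + 273.15 = 268.15 K.
For a reversible cycle Q_H/Q_C = T_H/T_C, so Q_H = Q_C·T_H/T_C = 3180 × 305.00/268.15 = 3620 J.

Q_H ≈ 3620 J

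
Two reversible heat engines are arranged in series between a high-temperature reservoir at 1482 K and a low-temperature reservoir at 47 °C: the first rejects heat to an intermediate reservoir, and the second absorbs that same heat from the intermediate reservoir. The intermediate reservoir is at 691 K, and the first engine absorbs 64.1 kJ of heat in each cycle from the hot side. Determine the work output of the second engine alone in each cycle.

T_C = 47 °C → 47 + 273.15 = 320.15 K.
Heat entering the second stage: Q_m = Q_H·(T_m/T_H) = 64.1 × 691.00/1482.00 = 29.89 kJ.
Second-stage efficiency η₂ = 1 − T_C/T_m = 1 − 320.15/691.00 = 0.5367, so W₂ = η₂·Q_m = 16.04 kJ.

W₂ ≈ 16.04 kJ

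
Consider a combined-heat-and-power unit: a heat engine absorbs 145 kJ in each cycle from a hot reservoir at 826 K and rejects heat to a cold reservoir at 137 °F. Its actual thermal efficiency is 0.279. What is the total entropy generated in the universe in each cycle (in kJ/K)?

ΔS_univ ≈ 0.140 kJ/K

T_C = 137 °F → (137 − 32) × 5/9 = 58.33 °C = 331.48 K.
W = η·Q_H = 0.279 × 145 = 40.46 kJ, so Q_C = Q_H − W = 104.5 kJ.
Reservoir entropy changes: ΔS_H = −Q_H/T_H = −145/826.00 = -0.1755 kJ/K and ΔS_C = +Q_C/T_C = 104.5/331.48 = 0.3154 kJ/K.
ΔS_univ = −Q_H/T_H + Q_C/T_C = 0.140 kJ/K (> 0, since η = 0.279 < η_Carnot = 0.599).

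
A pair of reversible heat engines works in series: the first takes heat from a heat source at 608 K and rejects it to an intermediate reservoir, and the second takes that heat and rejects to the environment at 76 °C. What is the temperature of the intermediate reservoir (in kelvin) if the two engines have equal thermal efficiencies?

T_C = 76 °C → 76 + 273.15 = 349.15 K.
Equal efficiencies require 1 − T_m/T_H = 1 − T_C/T_m, i.e. T_m/T_H = T_C/T_m, so T_m = √(T_H·T_C) = √(608.00 × 349.15) = 461 K.

T_m ≈ 461 K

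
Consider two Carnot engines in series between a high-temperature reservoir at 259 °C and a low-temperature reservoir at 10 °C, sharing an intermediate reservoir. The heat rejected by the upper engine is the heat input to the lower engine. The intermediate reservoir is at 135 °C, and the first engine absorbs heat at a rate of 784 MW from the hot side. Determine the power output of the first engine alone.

T_H = 259 °C → 259 + 273.15 = 532.15 K.
T_C = 10 °C → 10 + 273.15 = 283.15 K.
T_m = 135 °C → 135 + 273.15 = 408.15 K.
First-stage efficiency η₁ = 1 − T_m/T_H = 1 − 408.15/532.15 = 0.2330.
W₁ = η₁·Q_H = 0.2330 × 784 = 183 MW.

Ẇ₁ ≈ 183 MW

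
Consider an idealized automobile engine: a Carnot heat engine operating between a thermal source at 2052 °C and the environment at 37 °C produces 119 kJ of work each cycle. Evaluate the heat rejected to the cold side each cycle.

T_H = 2052 °C → 2052 + 273.15 = 2325.15 K.
T_C = 37 °C → 37 + 273.15 = 310.15 K.
η_rev = 1 − T_C/T_H = 1 − 310.15/2325.15 = 0.8666.
Since Q_C/Q_H = T_C/T_H and Q_H = W/η, Q_C = W·T_C/(T_H − T_C) = 119 × 310.15/2015.00 = 18.3 kJ.

Q_C ≈ 18.3 kJ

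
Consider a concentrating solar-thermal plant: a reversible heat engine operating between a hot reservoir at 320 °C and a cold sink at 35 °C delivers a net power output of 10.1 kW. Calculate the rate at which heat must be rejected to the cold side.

Q̇_C ≈ 10.9 kW

T_H = 320 °C → 320 + 273.15 = 593.15 K.
T_C = 35 °C → 35 + 273.15 = 308.15 K.
The Carnot efficiency is η = 1 − T_C/T_H = 1 − 308.15/593.15 = 0.4805.
Since Q_C/Q_H = T_C/T_H and Q_H = W/η, Q_C = W·T_C/(T_H − T_C) = 10.1 × 308.15/285.00 = 10.9 kW.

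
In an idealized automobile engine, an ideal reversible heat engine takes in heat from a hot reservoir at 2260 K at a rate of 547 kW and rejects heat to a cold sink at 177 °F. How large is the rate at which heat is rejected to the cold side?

T_C = 177 °F → (177 − 32) × 5/9 = 80.56 °C = 353.71 K.
Carnot efficiency: η = 1 − T_C/T_H = 1 − 353.71/2260.00 = 0.8435.
For a reversible cycle Q_C/Q_H = T_C/T_H, so Q_C = 547 × 353.71/2260.00 = 85.6 kW.

Q̇_C ≈ 85.6 kW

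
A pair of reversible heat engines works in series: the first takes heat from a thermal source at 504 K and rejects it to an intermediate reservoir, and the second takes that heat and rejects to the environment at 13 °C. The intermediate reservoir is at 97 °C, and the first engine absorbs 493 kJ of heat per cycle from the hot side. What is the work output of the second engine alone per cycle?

T_C = 13 °C → 13 + 273.15 = 286.15 K.
T_m = 97 °C → 97 + 273.15 = 370.15 K.
Heat entering the second stage: Q_m = Q_H·(T_m/T_H) = 493 × 370.15/504.00 = 362.1 kJ.
Second-stage efficiency η₂ = 1 − T_C/T_m = 1 − 286.15/370.15 = 0.2269, so W₂ = η₂·Q_m = 82.17 kJ.

W₂ ≈ 82.17 kJ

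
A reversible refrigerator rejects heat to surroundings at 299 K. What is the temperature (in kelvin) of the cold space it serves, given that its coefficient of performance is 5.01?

COP_R = T_C/(T_H − T_C) ⇒ T_C = T_H·COP_R/(1 + COP_R) = 299.00 × 5.01/(1 + 5.01) = 249.2 K.

T_C ≈ 249.2 K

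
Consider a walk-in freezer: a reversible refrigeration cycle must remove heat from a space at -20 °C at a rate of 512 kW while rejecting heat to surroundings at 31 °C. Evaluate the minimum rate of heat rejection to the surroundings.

T_H = 31 °C → 31 + 273.15 = 304.15 K.
T_C = -20 °C → -20 + 273.15 = 253.15 K.
For a reversible cycle Q_H/Q_C = T_H/T_C, so Q_H = Q_C·T_H/T_C = 512 × 304.15/253.15 = 615.1 kW.

Q̇_H ≈ 615.1 kW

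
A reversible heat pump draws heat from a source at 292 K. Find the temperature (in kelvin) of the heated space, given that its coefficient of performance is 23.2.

COP_HP = T_H/(T_H − T_C) ⇒ T_H = T_C·COP_HP/(COP_HP − 1) = 292.00 × 23.2/(23.2 − 1) = 305 K.

T_H ≈ 305 K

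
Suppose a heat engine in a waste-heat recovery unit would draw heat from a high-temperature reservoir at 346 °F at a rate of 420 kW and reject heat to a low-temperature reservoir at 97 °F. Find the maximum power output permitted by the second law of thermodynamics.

Ẇ_max ≈ 130 kW

T_H = 346 °F → (346 − 32) × 5/9 = 174.44 °C = 447.59 K.
T_C = 97 °F → (97 − 32) × 5/9 = 36.11 °C = 309.26 K.
By the Carnot theorem, η_max = 1 − T_C/T_H = 1 − 309.26/447.59 = 0.3091.
W_max = η_max · Q_H = 0.3091 × 420 = 130 kW.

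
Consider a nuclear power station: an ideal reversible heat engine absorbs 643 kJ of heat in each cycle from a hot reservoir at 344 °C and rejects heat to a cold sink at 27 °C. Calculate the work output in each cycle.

W ≈ 330 kJ

T_H = 344 °C → 344 + 273.15 = 617.15 K.
T_C = 27 °C → 27 + 273.15 = 300.15 K.
Since the cycle is reversible, η = 1 − T_C/T_H = 1 − 300.15/617.15 = 0.5137.
W = η·Q_H = 0.5137 × 643 = 330 kJ.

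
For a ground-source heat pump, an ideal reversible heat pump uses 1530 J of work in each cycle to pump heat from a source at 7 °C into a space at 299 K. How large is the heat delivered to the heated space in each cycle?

T_C = 7 °C → 7 + 273.15 = 280.15 K.
COP_HP = T_H/(T_H − T_C) = 299.00/18.85 = 15.8621.
Q_H = COP_HP · W = 15.8621 × 1530 = 24300 J.

Q_H ≈ 24300 J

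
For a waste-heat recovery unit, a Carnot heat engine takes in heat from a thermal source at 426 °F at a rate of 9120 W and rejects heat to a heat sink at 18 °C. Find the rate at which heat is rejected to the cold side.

T_H = 426 °F → (426 − 32) × 5/9 = 218.89 °C = 492.04 K.
T_C = 18 °C → 18 + 273.15 = 291.15 K.
η_rev = 1 − T_C/T_H = 1 − 291.15/492.04 = 0.4083.
For a reversible cycle Q_C/Q_H = T_C/T_H, so Q_C = 9120 × 291.15/492.04 = 5400 W.

Q̇_C ≈ 5400 W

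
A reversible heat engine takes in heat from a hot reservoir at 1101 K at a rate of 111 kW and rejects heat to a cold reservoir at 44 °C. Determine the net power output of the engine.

T_C = 44 °C → 44 + 273.15 = 317.15 K.
Since the cycle is reversible, η = 1 − T_C/T_H = 1 − 317.15/1101.00 = 0.7119.
W = η·Q_H = 0.7119 × 111 = 79.0 kW.

Ẇ ≈ 79.0 kW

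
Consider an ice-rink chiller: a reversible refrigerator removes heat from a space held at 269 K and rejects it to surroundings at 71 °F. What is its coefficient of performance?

T_H = 71 °F → (71 − 32) × 5/9 = 21.67 °C = 294.82 K.
Carnot COP: COP_R = T_C/(T_H − T_C) = 269.00/(294.82 − 269.00) = 10.4.

COP_R ≈ 10.4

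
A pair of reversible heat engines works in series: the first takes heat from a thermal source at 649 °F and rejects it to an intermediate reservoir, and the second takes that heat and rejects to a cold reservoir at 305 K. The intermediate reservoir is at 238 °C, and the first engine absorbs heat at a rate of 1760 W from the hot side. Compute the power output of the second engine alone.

T_H = 649 °F → (649 − 32) × 5/9 = 342.78 °C = 615.93 K.
T_m = 238 °C → 238 + 273.15 = 511.15 K.
Heat entering the second stage: Q_m = Q_H·(T_m/T_H) = 1760 × 511.15/615.93 = 1460 W.
Second-stage efficiency η₂ = 1 − T_C/T_m = 1 − 305.00/511.15 = 0.4033, so W₂ = η₂·Q_m = 589 W.

Ẇ₂ ≈ 589 W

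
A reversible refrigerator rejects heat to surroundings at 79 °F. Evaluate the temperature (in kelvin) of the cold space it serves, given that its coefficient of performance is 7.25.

T_C ≈ 263 K

T_H = 79 °F → (79 − 32) × 5/9 = 26.11 °C = 299.26 K.
COP_R = T_C/(T_H − T_C) ⇒ T_C = T_H·COP_R/(1 + COP_R) = 299.26 × 7.25/(1 + 7.25) = 263 K.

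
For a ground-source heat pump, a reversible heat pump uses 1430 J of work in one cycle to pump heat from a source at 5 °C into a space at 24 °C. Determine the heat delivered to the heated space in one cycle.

T_H = 24 °C → 24 + 273.15 = 297.15 K.
T_C = 5 °C → 5 + 273.15 = 278.15 K.
COP_HP = T_H/(T_H − T_C) = 297.15/19.00 = 15.6395.
Q_H = COP_HP · W = 15.6395 × 1430 = 22360 J.

Q_H ≈ 22360 J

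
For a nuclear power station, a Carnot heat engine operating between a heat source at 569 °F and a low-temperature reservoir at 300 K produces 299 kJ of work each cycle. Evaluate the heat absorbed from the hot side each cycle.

Q_H ≈ 629 kJ

T_H = 569 °F → (569 − 32) × 5/9 = 298.33 °C = 571.48 K.
η_rev = 1 − T_C/T_H = 1 − 300.00/571.48 = 0.4751.
Q_H = W/η = 299/0.4751 = 629 kJ.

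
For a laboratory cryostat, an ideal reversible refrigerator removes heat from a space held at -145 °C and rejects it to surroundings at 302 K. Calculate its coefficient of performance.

COP_R ≈ 0.737

T_C = -145 °C → -145 + 273.15 = 128.15 K.
COP_R = T_C/(T_H − T_C) = 128.15/(302.00 − 128.15) = 0.737.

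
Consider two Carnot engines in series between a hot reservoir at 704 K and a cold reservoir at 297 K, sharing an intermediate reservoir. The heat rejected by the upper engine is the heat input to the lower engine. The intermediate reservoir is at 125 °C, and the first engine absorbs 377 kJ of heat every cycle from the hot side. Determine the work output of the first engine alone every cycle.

W₁ ≈ 164 kJ

T_m = 125 °C → 125 + 273.15 = 398.15 K.
First-stage efficiency η₁ = 1 − T_m/T_H = 1 − 398.15/704.00 = 0.4344.
W₁ = η₁·Q_H = 0.4344 × 377 = 164 kJ.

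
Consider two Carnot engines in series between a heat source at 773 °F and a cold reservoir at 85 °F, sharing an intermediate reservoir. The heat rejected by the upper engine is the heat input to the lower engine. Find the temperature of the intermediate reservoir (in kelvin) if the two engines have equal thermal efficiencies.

T_H = 773 °F → (773 − 32) × 5/9 = 411.67 °C = 684.82 K.
T_C = 85 °F → (85 − 32) × 5/9 = 29.44 °C = 302.59 K.
Equal efficiencies require 1 − T_m/T_H = 1 − T_C/T_m, i.e. T_m/T_H = T_C/T_m, so T_m = √(T_H·T_C) = √(684.82 × 302.59) = 455 K.

T_m ≈ 455 K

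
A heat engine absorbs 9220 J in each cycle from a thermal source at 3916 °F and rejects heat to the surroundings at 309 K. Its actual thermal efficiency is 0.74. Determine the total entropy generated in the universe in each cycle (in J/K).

T_H = 3916 °F → (3916 − 32) × 5/9 = 2157.78 °C = 2430.93 K.
W = η·Q_H = 0.74 × 9220 = 6823 J, so Q_C = Q_H − W = 2397 J.
Reservoir entropy changes: ΔS_H = −Q_H/T_H = −9220/2430.93 = -3.793 J/K and ΔS_C = +Q_C/T_C = 2397/309.00 = 7.758 J/K.
ΔS_univ = −Q_H/T_H + Q_C/T_C = 3.97 J/K (> 0, since η = 0.74 < η_Carnot = 0.873).

ΔS_univ ≈ 3.97 J/K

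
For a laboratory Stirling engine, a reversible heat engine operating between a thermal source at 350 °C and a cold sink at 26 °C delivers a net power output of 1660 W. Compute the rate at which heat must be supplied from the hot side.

T_H = 350 °C → 350 + 273.15 = 623.15 K.
T_C = 26 °C → 26 + 273.15 = 299.15 K.
Since the cycle is reversible, η = 1 − T_C/T_H = 1 − 299.15/623.15 = 0.5199.
Q_H = W/η = 1660/0.5199 = 3193 W.

Q̇_H ≈ 3193 W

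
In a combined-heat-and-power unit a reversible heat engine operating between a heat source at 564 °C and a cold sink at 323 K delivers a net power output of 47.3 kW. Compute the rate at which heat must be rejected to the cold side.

T_H = 564 °C → 564 + 273.15 = 837.15 K.
The Carnot efficiency is η = 1 − T_C/T_H = 1 − 323.00/837.15 = 0.6142.
Since Q_C/Q_H = T_C/T_H and Q_H = W/η, Q_C = W·T_C/(T_H − T_C) = 47.3 × 323.00/514.15 = 29.7 kW.

Q̇_C ≈ 29.7 kW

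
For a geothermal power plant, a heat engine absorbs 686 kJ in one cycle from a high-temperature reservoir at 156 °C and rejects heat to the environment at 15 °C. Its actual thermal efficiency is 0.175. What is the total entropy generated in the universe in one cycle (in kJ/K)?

T_H = 156 °C → 156 + 273.15 = 429.15 K.
T_C = 15 °C → 15 + 273.15 = 288.15 K.
W = η·Q_H = 0.175 × 686 = 120.0 kJ, so Q_C = Q_H − W = 566.0 kJ.
Entropy balance on the reservoirs: −Q_H/T_H = -1.599 kJ/K, +Q_C/T_C = 1.964 kJ/K.
ΔS_univ = −Q_H/T_H + Q_C/T_C = 0.366 kJ/K (> 0, since η = 0.175 < η_Carnot = 0.329).

ΔS_univ ≈ 0.366 kJ/K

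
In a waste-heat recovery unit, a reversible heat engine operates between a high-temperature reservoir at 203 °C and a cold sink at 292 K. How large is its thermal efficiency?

η ≈ 0.387

T_H = 203 °C → 203 + 273.15 = 476.15 K.
The Carnot efficiency is η = 1 − T_C/T_H = 1 − 292.00/476.15 = 0.387.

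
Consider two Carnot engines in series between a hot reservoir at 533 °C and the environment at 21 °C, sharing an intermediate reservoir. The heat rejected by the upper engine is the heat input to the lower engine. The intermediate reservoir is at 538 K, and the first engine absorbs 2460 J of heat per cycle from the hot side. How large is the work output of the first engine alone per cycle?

T_H = 533 °C → 533 + 273.15 = 806.15 K.
T_C = 21 °C → 21 + 273.15 = 294.15 K.
First-stage efficiency η₁ = 1 − T_m/T_H = 1 − 538.00/806.15 = 0.3326.
W₁ = η₁·Q_H = 0.3326 × 2460 = 818 J.

W₁ ≈ 818 J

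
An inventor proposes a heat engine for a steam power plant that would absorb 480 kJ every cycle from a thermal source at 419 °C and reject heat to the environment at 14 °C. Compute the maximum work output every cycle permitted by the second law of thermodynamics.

W_max ≈ 281 kJ

T_H = 419 °C → 419 + 273.15 = 692.15 K.
T_C = 14 °C → 14 + 273.15 = 287.15 K.
The upper bound on efficiency is η_max = 1 − T_C/T_H = 1 − 287.15/692.15 = 0.5851.
W_max = η_max · Q_H = 0.5851 × 480 = 281 kJ.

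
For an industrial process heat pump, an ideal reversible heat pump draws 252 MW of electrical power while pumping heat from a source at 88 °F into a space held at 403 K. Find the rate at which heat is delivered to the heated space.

T_C = 88 °F → (88 − 32) × 5/9 = 31.11 °C = 304.26 K.
The Carnot heat-pump COP is COP_HP = T_H/(T_H − T_C) = 403.00/98.74 = 4.0815.
Q_H = COP_HP · W = 4.0815 × 252 = 1030 MW.

Q̇_H ≈ 1030 MW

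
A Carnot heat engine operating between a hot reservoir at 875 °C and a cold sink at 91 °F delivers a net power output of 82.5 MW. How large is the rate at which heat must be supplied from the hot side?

T_H = 875 °C → 875 + 273.15 = 1148.15 K.
T_C = 91 °F → (91 − 32) × 5/9 = 32.78 °C = 305.93 K.
For a reversible engine, η = 1 − T_C/T_H = 1 − 305.93/1148.15 = 0.7335.
Q_H = W/η = 82.5/0.7335 = 112.5 MW.

Q̇_H ≈ 112.5 MW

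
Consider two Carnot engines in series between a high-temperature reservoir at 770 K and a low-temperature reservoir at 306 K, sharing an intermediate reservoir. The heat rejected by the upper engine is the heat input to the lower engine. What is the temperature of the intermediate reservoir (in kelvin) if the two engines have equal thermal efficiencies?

T_m ≈ 485 K

Equal efficiencies require 1 − T_m/T_H = 1 − T_C/T_m, i.e. T_m/T_H = T_C/T_m, so T_m = √(T_H·T_C) = √(770.00 × 306.00) = 485 K.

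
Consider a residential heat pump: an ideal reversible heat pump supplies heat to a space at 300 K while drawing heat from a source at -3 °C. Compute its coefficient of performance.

T_C = -3 °C → -3 + 273.15 = 270.15 K.
Reversible heating COP: COP_HP = T_H/(T_H − T_C) = 300.00/(300.00 − 270.15) = 10.1.

COP_HP ≈ 10.1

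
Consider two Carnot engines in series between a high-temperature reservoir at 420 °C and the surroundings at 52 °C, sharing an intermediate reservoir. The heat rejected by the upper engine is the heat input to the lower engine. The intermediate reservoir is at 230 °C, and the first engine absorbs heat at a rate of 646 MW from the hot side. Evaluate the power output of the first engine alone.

Ẇ₁ ≈ 177 MW

T_H = 420 °C → 420 + 273.15 = 693.15 K.
T_C = 52 °C → 52 + 273.15 = 325.15 K.
T_m = 230 °C → 230 + 273.15 = 503.15 K.
First-stage efficiency η₁ = 1 − T_m/T_H = 1 − 503.15/693.15 = 0.2741.
W₁ = η₁·Q_H = 0.2741 × 646 = 177 MW.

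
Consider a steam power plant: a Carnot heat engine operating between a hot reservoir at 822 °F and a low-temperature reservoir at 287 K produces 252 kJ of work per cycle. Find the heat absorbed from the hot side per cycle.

Q_H ≈ 422 kJ

T_H = 822 °F → (822 − 32) × 5/9 = 438.89 °C = 712.04 K.
The Carnot efficiency is η = 1 − T_C/T_H = 1 − 287.00/712.04 = 0.5969.
Q_H = W/η = 252/0.5969 = 422 kJ.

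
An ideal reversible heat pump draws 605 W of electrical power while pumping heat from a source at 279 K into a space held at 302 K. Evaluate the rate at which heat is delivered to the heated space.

For a reversible heat pump, COP_HP = T_H/(T_H − T_C) = 302.00/23.00 = 13.1304.
Q_H = COP_HP · W = 13.1304 × 605 = 7940 W.

Q̇_H ≈ 7940 W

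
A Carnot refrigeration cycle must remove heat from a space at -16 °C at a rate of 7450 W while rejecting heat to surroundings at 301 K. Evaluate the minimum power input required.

T_C = -16 °C → -16 + 273.15 = 257.15 K.
The reversible coefficient of performance is COP_R = T_C/(T_H − T_C) = 257.15/43.85 = 5.8643.
W = Q_C/COP_R = 7450/5.8643 = 1270 W.

Ẇ_in ≈ 1270 W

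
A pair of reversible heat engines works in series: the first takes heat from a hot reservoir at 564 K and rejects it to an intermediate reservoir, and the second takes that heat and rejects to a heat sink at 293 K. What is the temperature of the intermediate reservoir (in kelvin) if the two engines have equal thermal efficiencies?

Equal efficiencies require 1 − T_m/T_H = 1 − T_C/T_m, i.e. T_m/T_H = T_C/T_m, so T_m = √(T_H·T_C) = √(564.00 × 293.00) = 406.5 K.

T_m ≈ 406.5 K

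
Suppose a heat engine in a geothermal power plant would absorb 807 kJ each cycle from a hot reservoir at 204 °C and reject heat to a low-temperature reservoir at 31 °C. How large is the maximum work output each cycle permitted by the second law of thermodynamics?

W_max ≈ 292.6 kJ

T_H = 204 °C → 204 + 273.15 = 477.15 K.
T_C = 31 °C → 31 + 273.15 = 304.15 K.
By the Carnot theorem, η_max = 1 − T_C/T_H = 1 − 304.15/477.15 = 0.3626.
W_max = η_max · Q_H = 0.3626 × 807 = 292.6 kJ.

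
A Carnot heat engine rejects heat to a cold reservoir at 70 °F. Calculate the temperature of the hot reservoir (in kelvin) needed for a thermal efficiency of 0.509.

T_H ≈ 599.3 K

T_C = 70 °F → (70 − 32) × 5/9 = 21.11 °C = 294.26 K.
From η = 1 − T_C/T_H, solving for T_H gives T_H = T_C/(1 − η) = 294.26/(1 − 0.509) = 599.3 K.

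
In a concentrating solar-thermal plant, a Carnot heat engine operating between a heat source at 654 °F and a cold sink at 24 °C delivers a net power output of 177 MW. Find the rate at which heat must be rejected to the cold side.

Q̇_C ≈ 164 MW

T_H = 654 °F → (654 − 32) × 5/9 = 345.56 °C = 618.71 K.
T_C = 24 °C → 24 + 273.15 = 297.15 K.
The Carnot efficiency is η = 1 − T_C/T_H = 1 − 297.15/618.71 = 0.5197.
Since Q_C/Q_H = T_C/T_H and Q_H = W/η, Q_C = W·T_C/(T_H − T_C) = 177 × 297.15/321.56 = 164 MW.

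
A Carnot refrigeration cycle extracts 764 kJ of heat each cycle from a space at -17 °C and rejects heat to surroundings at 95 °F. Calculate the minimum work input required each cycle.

T_H = 95 °F → (95 − 32) × 5/9 = 35.00 °C = 308.15 K.
T_C = -17 °C → -17 + 273.15 = 256.15 K.
Carnot COP: COP_R = T_C/(T_H − T_C) = 256.15/52.00 = 4.9260.
W = Q_C/COP_R = 764/4.9260 = 155 kJ.

W_in ≈ 155 kJ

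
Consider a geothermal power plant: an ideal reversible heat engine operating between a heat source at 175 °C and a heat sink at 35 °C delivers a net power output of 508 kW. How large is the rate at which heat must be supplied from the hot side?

Q̇_H ≈ 1630 kW

T_H = 175 °C → 175 + 273.15 = 448.15 K.
T_C = 35 °C → 35 + 273.15 = 308.15 K.
Carnot efficiency: η = 1 − T_C/T_H = 1 − 308.15/448.15 = 0.3124.
Q_H = W/η = 508/0.3124 = 1630 kW.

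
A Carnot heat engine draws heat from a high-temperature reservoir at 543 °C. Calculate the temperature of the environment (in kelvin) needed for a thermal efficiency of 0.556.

T_H = 543 °C → 543 + 273.15 = 816.15 K.
From η = 1 − T_C/T_H, T_C = T_H·(1 − η) = 816.15 × (1 − 0.556) = 362.4 K.

T_C ≈ 362.4 K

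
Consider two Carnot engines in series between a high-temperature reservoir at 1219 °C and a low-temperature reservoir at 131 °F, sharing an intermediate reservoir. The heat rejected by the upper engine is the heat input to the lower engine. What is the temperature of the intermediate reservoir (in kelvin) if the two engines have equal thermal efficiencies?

T_m ≈ 700 K

T_H = 1219 °C → 1219 + 273.15 = 1492.15 K.
T_C = 131 °F → (131 − 32) × 5/9 = 55.00 °C = 328.15 K.
Equal efficiencies require 1 − T_m/T_H = 1 − T_C/T_m, i.e. T_m/T_H = T_C/T_m, so T_m = √(T_H·T_C) = √(1492.15 × 328.15) = 700 K.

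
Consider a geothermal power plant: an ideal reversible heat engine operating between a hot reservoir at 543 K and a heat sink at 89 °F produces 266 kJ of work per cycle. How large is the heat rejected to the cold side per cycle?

T_C = 89 °F → (89 − 32) × 5/9 = 31.67 °C = 304.82 K.
Since the cycle is reversible, η = 1 − T_C/T_H = 1 − 304.82/543.00 = 0.4386.
Since Q_C/Q_H = T_C/T_H and Q_H = W/η, Q_C = W·T_C/(T_H − T_C) = 266 × 304.82/238.18 = 340 kJ.

Q_C ≈ 340 kJ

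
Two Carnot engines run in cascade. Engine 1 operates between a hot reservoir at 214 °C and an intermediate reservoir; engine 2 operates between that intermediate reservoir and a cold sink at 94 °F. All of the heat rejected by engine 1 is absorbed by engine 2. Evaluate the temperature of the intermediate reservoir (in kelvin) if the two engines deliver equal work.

T_H = 214 °C → 214 + 273.15 = 487.15 K.
T_C = 94 °F → (94 − 32) × 5/9 = 34.44 °C = 307.59 K.
For reversible stages Q_m = Q_H·(T_m/T_H). Setting W₁ = Q_H(1 − T_m/T_H) equal to W₂ = Q_m(1 − T_C/T_m) = Q_H·(T_m − T_C)/T_H gives T_H − T_m = T_m − T_C, so T_m = (T_H + T_C)/2 = (487.15 + 307.59)/2 = 397 K.

T_m ≈ 397 K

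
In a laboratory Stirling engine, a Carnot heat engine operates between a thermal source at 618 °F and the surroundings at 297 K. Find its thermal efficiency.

T_H = 618 °F → (618 − 32) × 5/9 = 325.56 °C = 598.71 K.
η_rev = 1 − T_C/T_H = 1 − 297.00/598.71 = 0.504.

η ≈ 0.504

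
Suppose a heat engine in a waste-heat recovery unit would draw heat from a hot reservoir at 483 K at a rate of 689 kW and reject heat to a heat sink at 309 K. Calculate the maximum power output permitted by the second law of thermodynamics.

Ẇ_max ≈ 248 kW

The upper bound on efficiency is η_max = 1 − T_C/T_H = 1 − 309.00/483.00 = 0.3602.
W_max = η_max · Q_H = 0.3602 × 689 = 248 kW.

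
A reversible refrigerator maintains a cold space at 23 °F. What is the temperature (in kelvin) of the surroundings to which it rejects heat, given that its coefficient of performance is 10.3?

T_H ≈ 294.2 K

T_C = 23 °F → (23 − 32) × 5/9 = -5.00 °C = 268.15 K.
COP_R = T_C/(T_H − T_C) ⇒ T_H = T_C·(1 + 1/COP_R) = 268.15 × (1 + 1/10.3) = 294.2 K.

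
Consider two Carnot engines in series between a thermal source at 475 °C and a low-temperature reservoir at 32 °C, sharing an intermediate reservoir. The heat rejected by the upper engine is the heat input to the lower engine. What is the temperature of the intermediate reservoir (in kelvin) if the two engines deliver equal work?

T_H = 475 °C → 475 + 273.15 = 748.15 K.
T_C = 32 °C → 32 + 273.15 = 305.15 K.
For reversible stages Q_m = Q_H·(T_m/T_H). Setting W₁ = Q_H(1 − T_m/T_H) equal to W₂ = Q_m(1 − T_C/T_m) = Q_H·(T_m − T_C)/T_H gives T_H − T_m = T_m − T_C, so T_m = (T_H + T_C)/2 = (748.15 + 305.15)/2 = 527 K.

T_m ≈ 527 K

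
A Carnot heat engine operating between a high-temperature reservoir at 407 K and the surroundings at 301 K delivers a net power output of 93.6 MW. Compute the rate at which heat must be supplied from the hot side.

Q̇_H ≈ 359.4 MW

η_rev = 1 − T_C/T_H = 1 − 301.00/407.00 = 0.2604.
Q_H = W/η = 93.6/0.2604 = 359.4 MW.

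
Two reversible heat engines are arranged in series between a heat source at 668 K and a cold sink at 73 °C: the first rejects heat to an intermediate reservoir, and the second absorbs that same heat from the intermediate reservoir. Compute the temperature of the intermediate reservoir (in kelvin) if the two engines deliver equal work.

T_m ≈ 507 K

T_C = 73 °C → 73 + 273.15 = 346.15 K.
For reversible stages Q_m = Q_H·(T_m/T_H). Setting W₁ = Q_H(1 − T_m/T_H) equal to W₂ = Q_m(1 − T_C/T_m) = Q_H·(T_m − T_C)/T_H gives T_H − T_m = T_m − T_C, so T_m = (T_H + T_C)/2 = (668.00 + 346.15)/2 = 507 K.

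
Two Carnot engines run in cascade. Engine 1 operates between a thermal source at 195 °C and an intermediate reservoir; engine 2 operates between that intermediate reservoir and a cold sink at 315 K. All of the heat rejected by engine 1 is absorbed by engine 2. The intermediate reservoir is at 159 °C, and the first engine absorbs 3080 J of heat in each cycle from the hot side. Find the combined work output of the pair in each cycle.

T_H = 195 °C → 195 + 273.15 = 468.15 K.
Two reversible stages in series are equivalent to a single Carnot engine between T_H and T_C, so η_total = 1 − T_C/T_H = 1 − 315.00/468.15 = 0.3271.
W_total = η_total · Q_H = 0.3271 × 3080 = 1010 J.

W_total ≈ 1010 J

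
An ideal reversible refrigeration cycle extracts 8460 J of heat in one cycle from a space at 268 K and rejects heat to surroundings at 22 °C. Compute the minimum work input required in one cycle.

T_H = 22 °C → 22 + 273.15 = 295.15 K.
Carnot COP: COP_R = T_C/(T_H − T_C) = 268.00/27.15 = 9.8711.
W = Q_C/COP_R = 8460/9.8711 = 857.0 J.

W_in ≈ 857.0 J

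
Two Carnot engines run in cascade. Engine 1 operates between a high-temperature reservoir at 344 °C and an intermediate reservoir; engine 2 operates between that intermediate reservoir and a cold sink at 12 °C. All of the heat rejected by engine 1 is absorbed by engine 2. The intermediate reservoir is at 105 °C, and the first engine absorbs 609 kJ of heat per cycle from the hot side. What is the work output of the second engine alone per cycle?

W₂ ≈ 91.77 kJ

T_H = 344 °C → 344 + 273.15 = 617.15 K.
T_C = 12 °C → 12 + 273.15 = 285.15 K.
T_m = 105 °C → 105 + 273.15 = 378.15 K.
Heat entering the second stage: Q_m = Q_H·(T_m/T_H) = 609 × 378.15/617.15 = 373.2 kJ.
Second-stage efficiency η₂ = 1 − T_C/T_m = 1 − 285.15/378.15 = 0.2459, so W₂ = η₂·Q_m = 91.77 kJ.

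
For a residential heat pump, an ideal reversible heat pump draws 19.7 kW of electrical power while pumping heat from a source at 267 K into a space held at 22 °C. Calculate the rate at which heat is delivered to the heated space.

T_H = 22 °C → 22 + 273.15 = 295.15 K.
For a reversible heat pump, COP_HP = T_H/(T_H − T_C) = 295.15/28.15 = 10.4849.
Q_H = COP_HP · W = 10.4849 × 19.7 = 207 kW.

Q̇_H ≈ 207 kW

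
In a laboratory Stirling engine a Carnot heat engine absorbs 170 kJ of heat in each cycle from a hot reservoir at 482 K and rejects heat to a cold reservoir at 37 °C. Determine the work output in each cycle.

T_C = 37 °C → 37 + 273.15 = 310.15 K.
Carnot efficiency: η = 1 − T_C/T_H = 1 − 310.15/482.00 = 0.3565.
W = η·Q_H = 0.3565 × 170 = 60.6 kJ.

W ≈ 60.6 kJ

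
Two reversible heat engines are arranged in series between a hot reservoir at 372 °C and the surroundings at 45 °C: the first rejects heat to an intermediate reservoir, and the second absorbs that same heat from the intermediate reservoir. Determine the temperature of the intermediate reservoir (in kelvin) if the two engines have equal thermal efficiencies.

T_m ≈ 453 K

T_H = 372 °C → 372 + 273.15 = 645.15 K.
T_C = 45 °C → 45 + 273.15 = 318.15 K.
Equal efficiencies require 1 − T_m/T_H = 1 − T_C/T_m, i.e. T_m/T_H = T_C/T_m, so T_m = √(T_H·T_C) = √(645.15 × 318.15) = 453 K.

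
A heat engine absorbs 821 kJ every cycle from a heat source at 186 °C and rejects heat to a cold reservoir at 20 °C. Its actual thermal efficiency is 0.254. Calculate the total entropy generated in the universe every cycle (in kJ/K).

T_H = 186 °C → 186 + 273.15 = 459.15 K.
T_C = 20 °C → 20 + 273.15 = 293.15 K.
W = η·Q_H = 0.254 × 821 = 208.5 kJ, so Q_C = Q_H − W = 612.5 kJ.
Entropy balance on the reservoirs: −Q_H/T_H = -1.788 kJ/K, +Q_C/T_C = 2.089 kJ/K.
ΔS_univ = −Q_H/T_H + Q_C/T_C = 0.3012 kJ/K (> 0, since η = 0.254 < η_Carnot = 0.362).

ΔS_univ ≈ 0.3012 kJ/K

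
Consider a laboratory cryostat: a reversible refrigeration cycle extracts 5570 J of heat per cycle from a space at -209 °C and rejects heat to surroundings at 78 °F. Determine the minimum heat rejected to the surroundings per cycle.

Q_H ≈ 25900 J

T_H = 78 °F → (78 − 32) × 5/9 = 25.56 °C = 298.71 K.
T_C = -209 °C → -209 + 273.15 = 64.15 K.
For a reversible cycle Q_H/Q_C = T_H/T_C, so Q_H = Q_C·T_H/T_C = 5570 × 298.71/64.15 = 25900 J.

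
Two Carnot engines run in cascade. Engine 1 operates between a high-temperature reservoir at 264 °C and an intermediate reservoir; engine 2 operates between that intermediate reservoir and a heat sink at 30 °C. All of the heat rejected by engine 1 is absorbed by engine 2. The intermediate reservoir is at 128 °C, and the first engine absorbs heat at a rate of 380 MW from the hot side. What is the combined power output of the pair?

T_H = 264 °C → 264 + 273.15 = 537.15 K.
T_C = 30 °C → 30 + 273.15 = 303.15 K.
Two reversible stages in series are equivalent to a single Carnot engine between T_H and T_C, so η_total = 1 − T_C/T_H = 1 − 303.15/537.15 = 0.4356.
W_total = η_total · Q_H = 0.4356 × 380 = 165.5 MW.

Ẇ_total ≈ 165.5 MW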